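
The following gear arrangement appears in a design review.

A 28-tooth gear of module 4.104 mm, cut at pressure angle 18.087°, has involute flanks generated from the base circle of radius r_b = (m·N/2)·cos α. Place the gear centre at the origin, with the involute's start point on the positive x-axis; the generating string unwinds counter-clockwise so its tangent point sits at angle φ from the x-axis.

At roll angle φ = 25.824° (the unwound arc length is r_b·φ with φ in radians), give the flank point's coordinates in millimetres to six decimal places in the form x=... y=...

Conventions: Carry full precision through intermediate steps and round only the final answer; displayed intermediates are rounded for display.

single-mesh involute tooth geometry (28T wheel at module 4.104)
pitch radius r_p = m·N/2 = 4.104·28/2 = 57.456000
base radius r_b = r_p·cos α = 57.456000·cos 18.087° = 54.616881
roll angle φ = 25.824° = 0.45071383 rad
x = r_b·(cos φ + φ·sin φ) = 59.885826
y = r_b·(sin φ − φ·cos φ) = 1.633278

x=59.885826 y=1.633278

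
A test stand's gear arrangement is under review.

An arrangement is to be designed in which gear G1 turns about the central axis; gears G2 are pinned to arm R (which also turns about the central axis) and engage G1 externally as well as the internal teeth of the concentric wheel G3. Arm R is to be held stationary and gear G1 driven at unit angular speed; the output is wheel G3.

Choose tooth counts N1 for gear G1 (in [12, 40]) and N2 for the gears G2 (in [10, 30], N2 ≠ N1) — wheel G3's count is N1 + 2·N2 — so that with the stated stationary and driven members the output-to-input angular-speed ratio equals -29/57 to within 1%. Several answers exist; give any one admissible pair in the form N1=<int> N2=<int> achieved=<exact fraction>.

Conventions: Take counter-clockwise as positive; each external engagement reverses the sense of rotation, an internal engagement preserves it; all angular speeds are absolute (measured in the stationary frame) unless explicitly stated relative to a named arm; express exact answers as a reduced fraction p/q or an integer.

N1=29 N2=14 achieved=-29/57

design class (target -29/57): planetary set
Willis with ω_arm = 0: ω_ring/ω_sun = −N1/N3; set equal to -29/57  ⇒  N3/N1 = −1/(-29/57) = 57/29
N3 = N1 + 2·N2  ⇒  N2/N1 = (N3/N1 − 1)/2 = (57/29 − 1)/2 = 14/29
smallest multiple with N1 ≥ 12 and N2 ≥ 10: k = 1  ⇒  N1 = 1·29 = 29, N2 = 1·14 = 14 (N1 ≤ 40, N2 ≤ 30, N2 ≠ N1 ✓), N3 = 29 + 2·14 = 57
check: −N1/N3 with N1 = 29, N3 = 57 gives -29/57; |achieved − target| = 0 ≤ 29/5700 ✓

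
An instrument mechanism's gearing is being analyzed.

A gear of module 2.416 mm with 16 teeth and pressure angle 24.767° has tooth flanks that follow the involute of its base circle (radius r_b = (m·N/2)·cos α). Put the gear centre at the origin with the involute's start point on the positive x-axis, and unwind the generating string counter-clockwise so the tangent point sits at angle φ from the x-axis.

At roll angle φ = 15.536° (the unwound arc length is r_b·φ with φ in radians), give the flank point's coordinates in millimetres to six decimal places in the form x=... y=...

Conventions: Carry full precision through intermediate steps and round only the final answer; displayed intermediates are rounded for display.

recognized (one wheel, involute flank): single-mesh tooth geometry, m = 2.416, N = 16
pitch radius r_p = m·N/2 = 2.416·16/2 = 19.328000
base radius r_b = r_p·cos α = 19.328000·cos 24.767° = 17.550190
roll angle φ = 15.536° = 0.27115435 rad
x = r_b·(cos φ + φ·sin φ) = 18.183565
y = r_b·(sin φ − φ·cos φ) = 0.115775

x=18.183565 y=0.115775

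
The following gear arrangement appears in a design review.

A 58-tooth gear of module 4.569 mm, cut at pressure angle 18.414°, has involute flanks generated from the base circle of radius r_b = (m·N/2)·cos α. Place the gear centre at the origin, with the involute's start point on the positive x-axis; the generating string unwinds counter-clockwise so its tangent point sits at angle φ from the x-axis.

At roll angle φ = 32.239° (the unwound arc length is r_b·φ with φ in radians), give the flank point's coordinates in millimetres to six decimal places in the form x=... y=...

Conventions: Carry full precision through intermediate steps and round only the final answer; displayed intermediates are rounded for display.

recognized (one wheel, involute flank): single-mesh tooth geometry, m = 4.569, N = 58
pitch radius r_p = m·N/2 = 4.569·58/2 = 132.501000
base radius r_b = r_p·cos α = 132.501000·cos 18.414° = 125.716797
roll angle φ = 32.239° = 0.56267670 rad
x = r_b·(cos φ + φ·sin φ) = 144.070361
y = r_b·(sin φ − φ·cos φ) = 7.231628

x=144.070361 y=7.231628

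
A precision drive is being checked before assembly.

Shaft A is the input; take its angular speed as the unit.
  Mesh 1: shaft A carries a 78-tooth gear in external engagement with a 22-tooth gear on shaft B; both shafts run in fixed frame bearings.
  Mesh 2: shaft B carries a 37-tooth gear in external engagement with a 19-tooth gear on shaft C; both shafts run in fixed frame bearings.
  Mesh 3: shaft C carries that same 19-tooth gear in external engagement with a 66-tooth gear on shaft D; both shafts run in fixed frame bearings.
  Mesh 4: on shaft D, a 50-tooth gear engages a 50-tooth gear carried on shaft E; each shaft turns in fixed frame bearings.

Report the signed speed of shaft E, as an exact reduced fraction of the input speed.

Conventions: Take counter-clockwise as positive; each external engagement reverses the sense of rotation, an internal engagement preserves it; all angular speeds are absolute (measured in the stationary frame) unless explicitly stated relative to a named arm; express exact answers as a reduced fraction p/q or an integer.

481/242

4-mesh fixed-axis compound train (all bearings frame-fixed)
mesh 1 [78T→22T]: |ω|/ω_in = 1×78/22 = 39/11, sense flips to −
mesh 2 [37T→19T]: |ω|/ω_in = (39/11)×37/19 = 1443/209, sense flips to +
mesh 3 [19T→66T]: |ω|/ω_in = (1443/209)×19/66 = 481/242, sense flips to −
mesh 4 [50T→50T]: |ω|/ω_in = (481/242)×50/50 = 481/242, sense flips to +
signed output speed (× input speed) = 481/242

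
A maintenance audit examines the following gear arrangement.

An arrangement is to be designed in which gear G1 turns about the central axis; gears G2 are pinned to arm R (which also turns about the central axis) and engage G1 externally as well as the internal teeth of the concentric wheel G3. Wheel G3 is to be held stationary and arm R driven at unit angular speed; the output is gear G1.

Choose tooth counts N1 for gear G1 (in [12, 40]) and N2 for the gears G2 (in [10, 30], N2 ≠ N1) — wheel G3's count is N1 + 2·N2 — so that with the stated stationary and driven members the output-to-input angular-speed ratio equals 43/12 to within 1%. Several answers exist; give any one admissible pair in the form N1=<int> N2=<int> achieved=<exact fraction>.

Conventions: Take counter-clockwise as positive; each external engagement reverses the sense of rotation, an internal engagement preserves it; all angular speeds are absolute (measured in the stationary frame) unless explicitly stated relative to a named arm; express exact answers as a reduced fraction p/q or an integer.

N1=24 N2=19 achieved=43/12

class = planetary set [ratio 43/12 wanted; Willis about the carrier]
Willis with ω_ring = 0: ω_sun/ω_arm = (N1+N3)/N1; set equal to 43/12  ⇒  N3/N1 = 43/12 − 1 = 31/12
N3 = N1 + 2·N2  ⇒  N2/N1 = (N3/N1 − 1)/2 = (31/12 − 1)/2 = 19/24
smallest multiple with N1 ≥ 12 and N2 ≥ 10: k = 1  ⇒  N1 = 1·24 = 24, N2 = 1·19 = 19 (N1 ≤ 40, N2 ≤ 30, N2 ≠ N1 ✓), N3 = 24 + 2·19 = 62
check: (N1+N3)/N1 with N1 = 24, N3 = 62 gives 43/12; |achieved − target| = 0 ≤ 43/1200 ✓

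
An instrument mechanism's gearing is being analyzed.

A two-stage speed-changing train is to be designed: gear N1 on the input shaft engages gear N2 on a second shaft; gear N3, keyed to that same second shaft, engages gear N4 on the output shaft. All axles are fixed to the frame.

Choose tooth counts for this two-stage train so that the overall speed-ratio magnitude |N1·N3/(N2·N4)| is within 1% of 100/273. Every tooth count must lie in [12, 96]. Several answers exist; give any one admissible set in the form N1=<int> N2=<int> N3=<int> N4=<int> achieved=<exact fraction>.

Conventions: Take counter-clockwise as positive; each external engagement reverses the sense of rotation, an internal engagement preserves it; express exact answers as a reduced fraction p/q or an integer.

N1=12 N2=13 N3=25 N4=63 achieved=100/273

class = fixed-axis compound train [2-stage, 100/273 wanted]
target = 100/273 in lowest terms: an exact hit needs N1·N3 = k·100 and N2·N4 = k·273 for one integer k, every count in [12, 96]; additionally prefer no 1:1 stage (N1 ≠ N2, N3 ≠ N4)
k = 1…2: no 1:1-free in-range split of k·100 and k·273 into factor pairs; take k = 3
k = 3: N1·N3 = 300 = 12·25, N2·N4 = 819 = 13·63
achieved = 12·25/(13·63) = 100/273; |achieved − target| = 0 ≤ 1/273 ✓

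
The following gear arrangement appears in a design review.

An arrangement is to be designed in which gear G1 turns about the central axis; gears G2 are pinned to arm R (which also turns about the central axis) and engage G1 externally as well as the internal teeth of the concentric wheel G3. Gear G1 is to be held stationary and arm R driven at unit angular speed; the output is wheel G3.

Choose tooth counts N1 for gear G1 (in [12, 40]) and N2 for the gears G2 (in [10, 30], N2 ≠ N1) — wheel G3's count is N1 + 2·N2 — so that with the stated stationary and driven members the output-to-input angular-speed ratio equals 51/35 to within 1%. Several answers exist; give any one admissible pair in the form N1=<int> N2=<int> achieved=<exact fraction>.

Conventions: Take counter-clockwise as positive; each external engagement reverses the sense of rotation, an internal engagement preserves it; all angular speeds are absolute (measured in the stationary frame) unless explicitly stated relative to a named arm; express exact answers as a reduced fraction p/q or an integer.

N1=32 N2=19 achieved=51/35

design class (target 51/35): planetary set
Willis with ω_sun = 0: ω_ring/ω_arm = (N1+N3)/N3; set equal to 51/35  ⇒  N3/N1 = 1/(51/35 − 1) = 35/16
N3 = N1 + 2·N2  ⇒  N2/N1 = (N3/N1 − 1)/2 = (35/16 − 1)/2 = 19/32
smallest multiple with N1 ≥ 12 and N2 ≥ 10: k = 1  ⇒  N1 = 1·32 = 32, N2 = 1·19 = 19 (N1 ≤ 40, N2 ≤ 30, N2 ≠ N1 ✓), N3 = 32 + 2·19 = 70
check: (N1+N3)/N3 with N1 = 32, N3 = 70 gives 51/35; |achieved − target| = 0 ≤ 51/3500 ✓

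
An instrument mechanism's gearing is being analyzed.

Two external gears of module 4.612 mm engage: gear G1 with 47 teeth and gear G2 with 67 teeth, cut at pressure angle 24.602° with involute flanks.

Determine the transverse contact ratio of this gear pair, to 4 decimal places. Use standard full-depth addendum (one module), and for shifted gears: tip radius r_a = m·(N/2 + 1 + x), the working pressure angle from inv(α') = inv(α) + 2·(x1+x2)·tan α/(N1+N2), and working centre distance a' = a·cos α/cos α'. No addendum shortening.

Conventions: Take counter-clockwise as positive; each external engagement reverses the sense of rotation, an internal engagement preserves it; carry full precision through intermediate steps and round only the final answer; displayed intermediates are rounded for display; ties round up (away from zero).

1.5615

topology: single-mesh involute geometry — m = 4.612, 47T/67T pair
base radii: r_b1 = 98.543253, r_b2 = 140.476552
tip radii: r_a1 = 112.994000, r_a2 = 159.114000
no profile shift: α' = α, a' = a
action lengths: √(r_a1²−r_b1²) = 55.288980, √(r_a2²−r_b2²) = 74.723512
base pitch p_b = π·m·cos α = 13.173734
CR = (55.288980 + 74.723512 − 262.884000·sin 24.60200°)/13.173734 = 1.561485
contact ratio ≈ 1.5615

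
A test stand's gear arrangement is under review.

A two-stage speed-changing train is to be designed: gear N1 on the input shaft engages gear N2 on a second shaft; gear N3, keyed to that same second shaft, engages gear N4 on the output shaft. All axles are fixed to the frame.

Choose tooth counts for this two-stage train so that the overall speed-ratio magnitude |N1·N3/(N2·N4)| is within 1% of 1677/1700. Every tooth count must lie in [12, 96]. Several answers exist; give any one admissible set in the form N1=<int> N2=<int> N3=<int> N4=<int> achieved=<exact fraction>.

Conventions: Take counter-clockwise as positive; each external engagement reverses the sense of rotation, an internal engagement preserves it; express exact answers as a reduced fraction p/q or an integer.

N1=39 N2=20 N3=43 N4=85 achieved=1677/1700

design class (target 1677/1700): fixed-axis compound train
target = 1677/1700 in lowest terms: an exact hit needs N1·N3 = k·1677 and N2·N4 = k·1700 for one integer k, every count in [12, 96]; additionally prefer no 1:1 stage (N1 ≠ N2, N3 ≠ N4)
k = 1: N1·N3 = 1677 = 39·43, N2·N4 = 1700 = 20·85
achieved = 39·43/(20·85) = 1677/1700; |achieved − target| = 0 ≤ 1677/170000 ✓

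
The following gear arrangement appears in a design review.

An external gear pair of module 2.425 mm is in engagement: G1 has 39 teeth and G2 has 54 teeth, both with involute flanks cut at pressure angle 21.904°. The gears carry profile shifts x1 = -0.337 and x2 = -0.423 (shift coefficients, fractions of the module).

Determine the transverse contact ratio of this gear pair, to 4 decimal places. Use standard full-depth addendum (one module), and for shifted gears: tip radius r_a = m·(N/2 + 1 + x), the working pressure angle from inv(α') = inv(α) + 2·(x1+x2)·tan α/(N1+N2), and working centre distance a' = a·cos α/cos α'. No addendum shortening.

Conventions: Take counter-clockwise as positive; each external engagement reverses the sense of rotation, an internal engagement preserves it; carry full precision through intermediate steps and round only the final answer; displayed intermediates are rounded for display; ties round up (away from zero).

1.8444

topology: single-mesh involute geometry — m = 2.425, 39T/54T pair
base radii: r_b1 = 43.873825, r_b2 = 60.748374
tip radii: r_a1 = 48.895275, r_a2 = 66.874225
inv(α') = inv(21.904°) + 2·(-0.337-0.423)·tan α/(39+54) = 0.01320999  ⇒  α' = 19.23601°
a' = a·cos α / cos α' = 112.7625·cos 21.904°/cos 19.23601° = 110.808704
action lengths: √(r_a1²−r_b1²) = 21.583219, √(r_a2²−r_b2²) = 27.960634
base pitch p_b = π·m·cos α = 7.068394
CR = (21.583219 + 27.960634 − 110.808704·sin 19.23601°)/7.068394 = 1.844381
contact ratio ≈ 1.8444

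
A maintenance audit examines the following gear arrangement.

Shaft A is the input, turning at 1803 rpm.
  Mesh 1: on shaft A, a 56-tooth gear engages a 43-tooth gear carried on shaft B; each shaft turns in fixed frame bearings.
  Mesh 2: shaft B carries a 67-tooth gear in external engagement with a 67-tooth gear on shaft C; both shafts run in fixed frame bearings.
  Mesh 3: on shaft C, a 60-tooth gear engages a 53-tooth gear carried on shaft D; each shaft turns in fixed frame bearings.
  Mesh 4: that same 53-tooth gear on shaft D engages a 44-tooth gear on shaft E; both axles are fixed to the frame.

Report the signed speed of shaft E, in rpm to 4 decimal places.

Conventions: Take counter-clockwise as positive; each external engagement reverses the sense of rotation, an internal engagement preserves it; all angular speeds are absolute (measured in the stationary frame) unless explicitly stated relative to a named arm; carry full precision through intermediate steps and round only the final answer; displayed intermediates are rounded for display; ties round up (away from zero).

+3201.9450 rpm

recognized (5 fixed axles, 4 meshes): fixed-axis compound train
mesh 1 [56T→43T]: ω = 1803.0000×56/43 = 2348.0930 rpm, sense flips to −
mesh 2 [67T→67T]: ω = 2348.0930×67/67 = 2348.0930 rpm, sense flips to +
mesh 3 [60T→53T]: ω = 2348.0930×60/53 = 2658.2185 rpm, sense flips to −
mesh 4 [53T→44T]: ω = 2658.2185×53/44 = 3201.9450 rpm, sense flips to +
signed output speed = +3201.9450 rpm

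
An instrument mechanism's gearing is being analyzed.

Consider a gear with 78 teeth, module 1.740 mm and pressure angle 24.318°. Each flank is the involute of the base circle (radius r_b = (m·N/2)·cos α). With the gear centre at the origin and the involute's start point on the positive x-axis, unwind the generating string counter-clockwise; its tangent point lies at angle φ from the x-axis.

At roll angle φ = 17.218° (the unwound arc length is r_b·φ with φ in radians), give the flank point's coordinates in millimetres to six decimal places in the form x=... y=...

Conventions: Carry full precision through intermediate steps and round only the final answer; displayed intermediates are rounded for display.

class = single-mesh tooth geometry [base-circle involute, m = 1.740, 78T]
pitch radius r_p = m·N/2 = 1.740·78/2 = 67.860000
base radius r_b = r_p·cos α = 67.860000·cos 24.318° = 61.839050
roll angle φ = 17.218° = 0.30051079 rad
x = r_b·(cos φ + φ·sin φ) = 64.568568
y = r_b·(sin φ − φ·cos φ) = 0.554364

x=64.568568 y=0.554364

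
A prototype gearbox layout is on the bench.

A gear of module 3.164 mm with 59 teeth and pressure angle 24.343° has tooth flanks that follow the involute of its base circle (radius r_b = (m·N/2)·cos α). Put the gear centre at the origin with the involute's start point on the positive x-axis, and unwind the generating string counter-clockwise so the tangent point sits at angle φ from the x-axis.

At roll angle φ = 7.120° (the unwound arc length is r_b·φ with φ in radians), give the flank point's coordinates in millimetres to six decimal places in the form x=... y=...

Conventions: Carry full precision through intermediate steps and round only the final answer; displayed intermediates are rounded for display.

x=85.693785 y=0.054313

topology: single-mesh involute geometry — m = 3.164, N = 59
pitch radius r_p = m·N/2 = 3.164·59/2 = 93.338000
base radius r_b = r_p·cos α = 93.338000·cos 24.343° = 85.039709
roll angle φ = 7.120° = 0.12426744 rad
x = r_b·(cos φ + φ·sin φ) = 85.693785
y = r_b·(sin φ − φ·cos φ) = 0.054313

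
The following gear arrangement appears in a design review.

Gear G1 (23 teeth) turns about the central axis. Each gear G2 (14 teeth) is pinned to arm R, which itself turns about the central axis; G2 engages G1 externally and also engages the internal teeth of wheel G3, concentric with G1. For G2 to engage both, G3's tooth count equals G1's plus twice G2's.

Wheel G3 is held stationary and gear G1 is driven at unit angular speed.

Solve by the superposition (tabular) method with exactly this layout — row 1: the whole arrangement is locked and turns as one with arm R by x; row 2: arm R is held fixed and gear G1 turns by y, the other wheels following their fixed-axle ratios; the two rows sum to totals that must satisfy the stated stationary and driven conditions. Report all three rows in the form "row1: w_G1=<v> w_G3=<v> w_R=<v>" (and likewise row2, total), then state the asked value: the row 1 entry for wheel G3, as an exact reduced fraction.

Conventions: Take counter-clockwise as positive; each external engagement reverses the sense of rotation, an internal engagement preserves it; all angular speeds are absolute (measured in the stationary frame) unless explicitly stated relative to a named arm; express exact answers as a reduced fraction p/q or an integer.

planetary set (23T centre, 14T on arm, 51T internal) — Willis relation
row 1 (train locked, turned with arm): all members turn x
row 2 — arm fixed, fixed-axis ratios: sun y, ring −(23/51)·y, arm 0
boundary: total ω_ring = x − (23/51)·y = 0 and total ω_sun = x + y = 1  ⇒  y = 51/74, x = 23/74
row 2 ring = −(23/51)·51/74 = -23/74
totals (row 1 + row 2): sun 23/74 + 51/74 = 1, ring 23/74 + (-23/74) = 0, arm 23/74 + 0 = 23/74
asked cell (row1, ring) = 23/74

row1: w_G1=23/74 w_G3=23/74 w_R=23/74
row2: w_G1=51/74 w_G3=-23/74 w_R=0
total: w_G1=1 w_G3=0 w_R=23/74
asked value: 23/74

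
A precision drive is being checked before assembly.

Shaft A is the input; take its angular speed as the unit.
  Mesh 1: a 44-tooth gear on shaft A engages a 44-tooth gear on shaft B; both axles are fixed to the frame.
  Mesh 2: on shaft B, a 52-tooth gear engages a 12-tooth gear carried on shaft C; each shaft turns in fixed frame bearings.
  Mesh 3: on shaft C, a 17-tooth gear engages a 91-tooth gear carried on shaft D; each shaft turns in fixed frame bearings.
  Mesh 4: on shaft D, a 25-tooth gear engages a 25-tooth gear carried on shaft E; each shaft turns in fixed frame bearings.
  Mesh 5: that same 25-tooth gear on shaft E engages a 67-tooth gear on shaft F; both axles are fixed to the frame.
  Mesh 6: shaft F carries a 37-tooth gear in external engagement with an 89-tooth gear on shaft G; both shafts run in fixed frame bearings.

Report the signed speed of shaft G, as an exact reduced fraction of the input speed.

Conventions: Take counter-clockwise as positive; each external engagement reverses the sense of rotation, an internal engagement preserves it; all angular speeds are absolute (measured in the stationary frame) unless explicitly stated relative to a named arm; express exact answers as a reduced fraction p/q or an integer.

6-mesh fixed-axis compound train (all bearings frame-fixed)
mesh 1 [44T→44T]: |ω|/ω_in = 1×44/44 = 1, sense flips to −
mesh 2 [52T→12T]: |ω|/ω_in = 1×52/12 = 13/3, sense flips to +
mesh 3 [17T→91T]: |ω|/ω_in = (13/3)×17/91 = 17/21, sense flips to −
mesh 4 [25T→25T]: |ω|/ω_in = (17/21)×25/25 = 17/21, sense flips to +
mesh 5 [25T→67T]: |ω|/ω_in = (17/21)×25/67 = 425/1407, sense flips to −
mesh 6 [37T→89T]: |ω|/ω_in = (425/1407)×37/89 = 15725/125223, sense flips to +
signed output speed (× input speed) = 15725/125223

15725/125223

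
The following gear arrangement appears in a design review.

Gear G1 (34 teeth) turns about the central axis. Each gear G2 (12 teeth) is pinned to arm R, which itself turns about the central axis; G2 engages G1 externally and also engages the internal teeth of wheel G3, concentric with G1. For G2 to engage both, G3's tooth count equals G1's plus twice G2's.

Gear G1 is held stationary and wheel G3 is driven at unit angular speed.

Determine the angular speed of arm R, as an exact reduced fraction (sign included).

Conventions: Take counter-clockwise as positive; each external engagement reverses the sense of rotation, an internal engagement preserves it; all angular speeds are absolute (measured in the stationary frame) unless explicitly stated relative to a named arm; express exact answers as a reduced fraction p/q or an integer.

29/46

class = planetary set [G3 = 34+2·12 = 58; Willis about the carrier]
ring teeth: 34 + 2·12 = 58
34(ω_sun−ω_arm) = −58(ω_ring−ω_arm),  ω_sun = 0, ω_ring = 1
34(0−ω_arm) = −58(1−ω_arm)  ⇒  92·ω_arm = 58  ⇒  ω_arm = 29/46
exact speed ratio = 29/46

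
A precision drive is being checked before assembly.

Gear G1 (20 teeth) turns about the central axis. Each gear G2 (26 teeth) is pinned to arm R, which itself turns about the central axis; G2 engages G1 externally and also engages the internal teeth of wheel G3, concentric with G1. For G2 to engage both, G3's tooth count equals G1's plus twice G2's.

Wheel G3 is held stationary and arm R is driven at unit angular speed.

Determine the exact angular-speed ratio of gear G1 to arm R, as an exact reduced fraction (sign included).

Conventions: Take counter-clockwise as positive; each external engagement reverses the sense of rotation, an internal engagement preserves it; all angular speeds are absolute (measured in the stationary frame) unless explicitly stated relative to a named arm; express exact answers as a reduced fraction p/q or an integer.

23/5

topology: planetary set — G1 20T / G2 26T / G3 72T, arm = carrier (Willis)
ring teeth: 20 + 2·26 = 72
20(ω_sun−ω_arm) = −72(ω_ring−ω_arm),  ω_ring = 0, ω_arm = 1
ω_sun = 1 − (72/20)(0−1) = 23/5
ω_out/ω_in = 23/5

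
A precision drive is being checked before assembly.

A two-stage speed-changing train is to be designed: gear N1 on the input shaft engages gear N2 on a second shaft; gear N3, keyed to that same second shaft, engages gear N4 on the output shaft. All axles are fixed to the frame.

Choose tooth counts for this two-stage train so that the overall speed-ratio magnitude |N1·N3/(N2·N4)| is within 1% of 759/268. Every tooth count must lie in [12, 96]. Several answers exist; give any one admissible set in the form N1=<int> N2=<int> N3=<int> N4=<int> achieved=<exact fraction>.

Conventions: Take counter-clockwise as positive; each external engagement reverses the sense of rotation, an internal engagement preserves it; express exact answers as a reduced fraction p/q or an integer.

design class (target 759/268): fixed-axis compound train
target = 759/268 in lowest terms: an exact hit needs N1·N3 = k·759 and N2·N4 = k·268 for one integer k, every count in [12, 96]; additionally prefer no 1:1 stage (N1 ≠ N2, N3 ≠ N4)
k = 1…2: no 1:1-free in-range split of k·759 and k·268 into factor pairs; take k = 3
k = 3: N1·N3 = 2277 = 33·69, N2·N4 = 804 = 12·67
achieved = 33·69/(12·67) = 759/268; |achieved − target| = 0 ≤ 759/26800 ✓

N1=33 N2=12 N3=69 N4=67 achieved=759/268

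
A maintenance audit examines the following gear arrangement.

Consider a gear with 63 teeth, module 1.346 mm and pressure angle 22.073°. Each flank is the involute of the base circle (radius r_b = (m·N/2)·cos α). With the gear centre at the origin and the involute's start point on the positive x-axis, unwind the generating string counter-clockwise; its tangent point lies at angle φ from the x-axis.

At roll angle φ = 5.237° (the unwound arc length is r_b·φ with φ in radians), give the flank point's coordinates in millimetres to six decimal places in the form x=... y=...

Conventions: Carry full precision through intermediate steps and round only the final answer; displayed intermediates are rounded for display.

x=39.455187 y=0.009993

single-mesh involute tooth geometry (63T wheel at module 1.346)
pitch radius r_p = m·N/2 = 1.346·63/2 = 42.399000
base radius r_b = r_p·cos α = 42.399000·cos 22.073° = 39.291400
roll angle φ = 5.237° = 0.09140289 rad
x = r_b·(cos φ + φ·sin φ) = 39.455187
y = r_b·(sin φ − φ·cos φ) = 0.009993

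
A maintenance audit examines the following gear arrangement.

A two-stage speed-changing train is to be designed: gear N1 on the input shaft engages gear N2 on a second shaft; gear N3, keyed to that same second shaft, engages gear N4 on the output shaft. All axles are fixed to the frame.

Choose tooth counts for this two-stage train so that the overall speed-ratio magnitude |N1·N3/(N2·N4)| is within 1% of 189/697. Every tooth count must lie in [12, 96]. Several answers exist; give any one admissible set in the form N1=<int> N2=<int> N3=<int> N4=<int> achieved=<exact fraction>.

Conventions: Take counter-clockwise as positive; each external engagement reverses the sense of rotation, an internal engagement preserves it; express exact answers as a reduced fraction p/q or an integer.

design class (target 189/697): fixed-axis compound train
target = 189/697 in lowest terms: an exact hit needs N1·N3 = k·189 and N2·N4 = k·697 for one integer k, every count in [12, 96]; additionally prefer no 1:1 stage (N1 ≠ N2, N3 ≠ N4)
k = 1: no 1:1-free in-range split of k·189 and k·697 into factor pairs; take k = 2
k = 2: N1·N3 = 378 = 14·27, N2·N4 = 1394 = 17·82
achieved = 14·27/(17·82) = 189/697; |achieved − target| = 0 ≤ 189/69700 ✓

N1=14 N2=17 N3=27 N4=82 achieved=189/697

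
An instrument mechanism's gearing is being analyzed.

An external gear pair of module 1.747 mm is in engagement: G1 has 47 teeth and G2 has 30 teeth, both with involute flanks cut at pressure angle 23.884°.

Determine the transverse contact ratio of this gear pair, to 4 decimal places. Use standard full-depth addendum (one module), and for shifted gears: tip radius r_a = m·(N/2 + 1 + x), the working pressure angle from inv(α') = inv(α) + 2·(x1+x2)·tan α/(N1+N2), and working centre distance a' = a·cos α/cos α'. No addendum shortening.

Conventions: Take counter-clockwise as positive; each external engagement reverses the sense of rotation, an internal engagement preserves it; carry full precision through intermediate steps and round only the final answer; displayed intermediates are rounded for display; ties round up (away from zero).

recognized (one external pair, fixed centres): single-mesh tooth geometry, m = 1.747, N1 = 47, N2 = 30
base radii: r_b1 = 37.538882, r_b2 = 23.960989
tip radii: r_a1 = 42.801500, r_a2 = 27.952000
no profile shift: α' = α, a' = a
action lengths: √(r_a1²−r_b1²) = 20.562118, √(r_a2²−r_b2²) = 14.393934
base pitch p_b = π·m·cos α = 5.018378
CR = (20.562118 + 14.393934 − 67.259500·sin 23.88400°)/5.018378 = 1.539064
contact ratio ≈ 1.5391

1.5391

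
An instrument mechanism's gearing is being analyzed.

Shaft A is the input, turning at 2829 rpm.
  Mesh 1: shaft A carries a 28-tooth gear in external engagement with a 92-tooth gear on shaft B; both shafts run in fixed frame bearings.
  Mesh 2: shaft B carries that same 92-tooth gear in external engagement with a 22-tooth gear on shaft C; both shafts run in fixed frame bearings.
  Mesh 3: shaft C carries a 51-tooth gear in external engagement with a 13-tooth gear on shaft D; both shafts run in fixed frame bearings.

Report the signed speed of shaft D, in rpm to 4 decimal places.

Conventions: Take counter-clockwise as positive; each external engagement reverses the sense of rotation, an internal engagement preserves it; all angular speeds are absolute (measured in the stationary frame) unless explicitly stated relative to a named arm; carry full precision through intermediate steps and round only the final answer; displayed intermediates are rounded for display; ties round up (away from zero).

3-mesh fixed-axis compound train (all bearings frame-fixed)
mesh 1 [28T→92T]: ω = 2829.0000×28/92 = 861.0000 rpm, sense flips to −
mesh 2 [92T→22T]: ω = 861.0000×92/22 = 3600.5455 rpm, sense flips to +
mesh 3 [51T→13T]: ω = 3600.5455×51/13 = 14125.2168 rpm, sense flips to −
signed output speed = -14125.2168 rpm

-14125.2168 rpm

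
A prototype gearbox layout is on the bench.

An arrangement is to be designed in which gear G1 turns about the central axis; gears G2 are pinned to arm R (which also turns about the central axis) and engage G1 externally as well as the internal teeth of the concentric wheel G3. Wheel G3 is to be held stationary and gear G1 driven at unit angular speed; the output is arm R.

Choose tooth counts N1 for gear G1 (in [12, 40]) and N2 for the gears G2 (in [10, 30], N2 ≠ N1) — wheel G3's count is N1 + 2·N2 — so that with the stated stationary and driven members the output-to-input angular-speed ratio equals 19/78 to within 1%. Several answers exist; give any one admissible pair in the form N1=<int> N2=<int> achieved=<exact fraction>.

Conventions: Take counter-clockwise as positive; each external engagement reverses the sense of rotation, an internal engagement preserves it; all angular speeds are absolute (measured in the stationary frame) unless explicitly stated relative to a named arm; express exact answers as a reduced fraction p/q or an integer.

design class (target 19/78): planetary set
Willis with ω_ring = 0: ω_arm/ω_sun = N1/(N1+N3); set equal to 19/78  ⇒  N3/N1 = 1/(19/78) − 1 = 59/19
N3 = N1 + 2·N2  ⇒  N2/N1 = (N3/N1 − 1)/2 = (59/19 − 1)/2 = 20/19
smallest multiple with N1 ≥ 12 and N2 ≥ 10: k = 1  ⇒  N1 = 1·19 = 19, N2 = 1·20 = 20 (N1 ≤ 40, N2 ≤ 30, N2 ≠ N1 ✓), N3 = 19 + 2·20 = 59
check: N1/(N1+N3) with N1 = 19, N3 = 59 gives 19/78; |achieved − target| = 0 ≤ 19/7800 ✓

N1=19 N2=20 achieved=19/78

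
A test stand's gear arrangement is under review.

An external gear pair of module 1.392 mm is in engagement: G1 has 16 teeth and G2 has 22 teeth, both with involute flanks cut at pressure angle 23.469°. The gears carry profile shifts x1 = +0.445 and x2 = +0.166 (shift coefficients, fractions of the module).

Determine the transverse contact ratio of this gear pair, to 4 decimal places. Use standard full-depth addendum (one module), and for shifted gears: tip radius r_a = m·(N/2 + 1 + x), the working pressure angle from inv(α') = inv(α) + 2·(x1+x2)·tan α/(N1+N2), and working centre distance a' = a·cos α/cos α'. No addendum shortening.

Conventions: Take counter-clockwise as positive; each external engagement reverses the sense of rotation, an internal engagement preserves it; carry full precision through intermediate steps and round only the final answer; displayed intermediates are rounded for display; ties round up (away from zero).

1.3339

class = single-mesh tooth geometry [involute pair 16T × 22T, m = 1.392]
base radii: r_b1 = 10.214782, r_b2 = 14.045325
tip radii: r_a1 = 13.147440, r_a2 = 16.935072
inv(α') = inv(23.469°) + 2·(+0.445+0.166)·tan α/(16+22) = 0.03851983  ⇒  α' = 27.05137°
a' = a·cos α / cos α' = 26.4480·cos 23.469°/cos 27.05137° = 27.240210
action lengths: √(r_a1²−r_b1²) = 8.277283, √(r_a2²−r_b2²) = 9.461792
base pitch p_b = π·m·cos α = 4.011336
CR = (8.277283 + 9.461792 − 27.240210·sin 27.05137°)/4.011336 = 1.333851
contact ratio ≈ 1.3339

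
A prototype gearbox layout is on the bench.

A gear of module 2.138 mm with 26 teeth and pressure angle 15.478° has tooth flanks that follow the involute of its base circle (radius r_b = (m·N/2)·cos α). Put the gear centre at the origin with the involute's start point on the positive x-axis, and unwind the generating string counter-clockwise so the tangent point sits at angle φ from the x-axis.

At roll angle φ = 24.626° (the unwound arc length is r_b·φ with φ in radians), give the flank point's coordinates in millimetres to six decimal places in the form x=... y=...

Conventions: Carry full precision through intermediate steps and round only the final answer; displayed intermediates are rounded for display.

recognized (one wheel, involute flank): single-mesh tooth geometry, m = 2.138, N = 26
pitch radius r_p = m·N/2 = 2.138·26/2 = 27.794000
base radius r_b = r_p·cos α = 27.794000·cos 15.478° = 26.785995
roll angle φ = 24.626° = 0.42980478 rad
x = r_b·(cos φ + φ·sin φ) = 29.147017
y = r_b·(sin φ − φ·cos φ) = 0.695915

x=29.147017 y=0.695915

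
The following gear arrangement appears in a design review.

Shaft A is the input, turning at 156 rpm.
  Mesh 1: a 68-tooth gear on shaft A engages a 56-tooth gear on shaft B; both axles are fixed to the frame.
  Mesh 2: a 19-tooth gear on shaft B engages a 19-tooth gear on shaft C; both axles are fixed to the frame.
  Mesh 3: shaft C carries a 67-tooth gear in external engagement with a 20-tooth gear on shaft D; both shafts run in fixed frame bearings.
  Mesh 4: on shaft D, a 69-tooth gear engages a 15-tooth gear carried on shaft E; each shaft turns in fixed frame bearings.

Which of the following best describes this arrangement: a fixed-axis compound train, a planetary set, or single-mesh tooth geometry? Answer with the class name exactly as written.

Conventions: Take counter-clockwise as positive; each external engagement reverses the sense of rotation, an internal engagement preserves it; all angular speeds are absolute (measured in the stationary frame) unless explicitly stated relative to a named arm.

recognized (5 fixed axles, 4 meshes): fixed-axis compound train
classification: fixed-axis compound train

fixed-axis compound train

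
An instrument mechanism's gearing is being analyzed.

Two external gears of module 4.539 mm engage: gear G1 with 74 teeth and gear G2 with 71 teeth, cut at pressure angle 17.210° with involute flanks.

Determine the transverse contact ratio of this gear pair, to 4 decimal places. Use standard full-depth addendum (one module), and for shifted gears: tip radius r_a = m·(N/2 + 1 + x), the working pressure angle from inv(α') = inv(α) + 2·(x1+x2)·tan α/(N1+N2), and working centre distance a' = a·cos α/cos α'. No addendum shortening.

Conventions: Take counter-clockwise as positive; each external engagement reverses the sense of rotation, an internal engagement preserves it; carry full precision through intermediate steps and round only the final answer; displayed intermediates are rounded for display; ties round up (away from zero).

class = single-mesh tooth geometry [involute pair 74T × 71T, m = 4.539]
base radii: r_b1 = 160.423644, r_b2 = 153.919983
tip radii: r_a1 = 172.482000, r_a2 = 165.673500
no profile shift: α' = α, a' = a
action lengths: √(r_a1²−r_b1²) = 63.358463, √(r_a2²−r_b2²) = 61.289049
base pitch p_b = π·m·cos α = 13.621236
CR = (63.358463 + 61.289049 − 329.077500·sin 17.21000°)/13.621236 = 2.002886
contact ratio ≈ 2.0029

2.0029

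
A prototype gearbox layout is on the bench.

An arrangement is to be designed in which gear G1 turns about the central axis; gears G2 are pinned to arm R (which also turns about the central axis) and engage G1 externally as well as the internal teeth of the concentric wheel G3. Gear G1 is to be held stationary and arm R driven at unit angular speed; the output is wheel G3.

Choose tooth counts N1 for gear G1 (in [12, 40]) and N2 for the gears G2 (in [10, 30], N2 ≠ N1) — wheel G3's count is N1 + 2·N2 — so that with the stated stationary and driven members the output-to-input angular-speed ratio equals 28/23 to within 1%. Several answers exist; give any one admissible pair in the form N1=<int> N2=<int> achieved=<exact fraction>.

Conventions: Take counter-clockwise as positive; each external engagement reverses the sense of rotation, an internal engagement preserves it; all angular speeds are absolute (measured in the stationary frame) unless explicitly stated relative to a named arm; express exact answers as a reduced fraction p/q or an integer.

N1=15 N2=27 achieved=28/23

design class (target 28/23): planetary set
Willis with ω_sun = 0: ω_ring/ω_arm = (N1+N3)/N3; set equal to 28/23  ⇒  N3/N1 = 1/(28/23 − 1) = 23/5
N3 = N1 + 2·N2  ⇒  N2/N1 = (N3/N1 − 1)/2 = (23/5 − 1)/2 = 9/5
smallest multiple with N1 ≥ 12 and N2 ≥ 10: k = 3  ⇒  N1 = 3·5 = 15, N2 = 3·9 = 27 (N1 ≤ 40, N2 ≤ 30, N2 ≠ N1 ✓), N3 = 15 + 2·27 = 69
check: (N1+N3)/N3 with N1 = 15, N3 = 69 gives 28/23; |achieved − target| = 0 ≤ 7/575 ✓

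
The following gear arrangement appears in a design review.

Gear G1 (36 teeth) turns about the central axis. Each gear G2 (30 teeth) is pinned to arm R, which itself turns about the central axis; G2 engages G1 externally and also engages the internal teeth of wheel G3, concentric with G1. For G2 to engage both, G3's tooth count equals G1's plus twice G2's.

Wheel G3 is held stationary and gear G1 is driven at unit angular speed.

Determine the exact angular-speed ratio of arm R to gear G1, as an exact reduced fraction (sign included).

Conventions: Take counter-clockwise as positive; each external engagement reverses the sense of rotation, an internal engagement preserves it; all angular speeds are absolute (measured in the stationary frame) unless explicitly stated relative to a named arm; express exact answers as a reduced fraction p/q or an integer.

topology: planetary set — G1 36T / G2 30T / G3 96T, arm = carrier (Willis)
ring teeth: 36 + 2·30 = 96
36(ω_sun−ω_arm) = −96(ω_ring−ω_arm),  ω_ring = 0, ω_sun = 1
36(1−ω_arm) = −96(0−ω_arm)  ⇒  132·ω_arm = 36  ⇒  ω_arm = 3/11
ω_out/ω_in = 3/11

3/11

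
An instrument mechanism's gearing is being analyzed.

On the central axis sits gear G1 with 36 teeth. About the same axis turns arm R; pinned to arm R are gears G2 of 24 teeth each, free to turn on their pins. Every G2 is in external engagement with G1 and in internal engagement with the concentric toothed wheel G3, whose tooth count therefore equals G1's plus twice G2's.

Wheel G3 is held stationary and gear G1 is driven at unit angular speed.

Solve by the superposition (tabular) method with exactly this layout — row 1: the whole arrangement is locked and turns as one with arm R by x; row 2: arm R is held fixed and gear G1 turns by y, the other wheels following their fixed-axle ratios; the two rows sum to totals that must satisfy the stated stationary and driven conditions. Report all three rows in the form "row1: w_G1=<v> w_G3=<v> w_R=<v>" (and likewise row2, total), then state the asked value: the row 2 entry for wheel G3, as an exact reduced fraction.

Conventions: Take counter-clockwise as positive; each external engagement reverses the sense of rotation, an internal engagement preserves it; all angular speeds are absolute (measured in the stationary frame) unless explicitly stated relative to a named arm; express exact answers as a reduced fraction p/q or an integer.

row1: w_G1=3/10 w_G3=3/10 w_R=3/10
row2: w_G1=7/10 w_G3=-3/10 w_R=0
total: w_G1=1 w_G3=0 w_R=3/10
asked value: -3/10

planetary set (36T centre, 24T on arm, 84T internal) — Willis relation
superposition row 1 [locked train]: every member turns x
row 2 — arm fixed, fixed-axis ratios: sun y, ring −(36/84)·y, arm 0
boundary: total ω_ring = x − (36/84)·y = 0 and total ω_sun = x + y = 1  ⇒  y = 7/10, x = 3/10
row 2 ring = −(36/84)·7/10 = -3/10
totals (row 1 + row 2): sun 3/10 + 7/10 = 1, ring 3/10 + (-3/10) = 0, arm 3/10 + 0 = 3/10
asked cell (row2, ring) = -3/10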